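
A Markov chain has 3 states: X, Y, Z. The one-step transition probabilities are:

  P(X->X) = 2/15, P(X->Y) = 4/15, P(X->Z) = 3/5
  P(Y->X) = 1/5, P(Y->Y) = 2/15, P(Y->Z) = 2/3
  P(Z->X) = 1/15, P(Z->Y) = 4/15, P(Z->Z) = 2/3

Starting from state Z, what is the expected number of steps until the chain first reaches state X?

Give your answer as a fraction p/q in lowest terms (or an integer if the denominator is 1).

Let h_i = expected steps to first reach X from state i.
Boundary: h_X = 0.
First-step equations for the other states:
  h_Y = 1 + 1/5*h_X + 2/15*h_Y + 2/3*h_Z
  h_Z = 1 + 1/15*h_X + 4/15*h_Y + 2/3*h_Z

Substituting h_X = 0 and rearranging gives the linear system (I - Q) h = 1:
  [13/15, -2/3] . (h_Y, h_Z) = 1
  [-4/15, 1/3] . (h_Y, h_Z) = 1

Solving yields:
  h_Y = 9
  h_Z = 51/5

Starting state is Z, so the expected hitting time is h_Z = 51/5.

Answer: 51/5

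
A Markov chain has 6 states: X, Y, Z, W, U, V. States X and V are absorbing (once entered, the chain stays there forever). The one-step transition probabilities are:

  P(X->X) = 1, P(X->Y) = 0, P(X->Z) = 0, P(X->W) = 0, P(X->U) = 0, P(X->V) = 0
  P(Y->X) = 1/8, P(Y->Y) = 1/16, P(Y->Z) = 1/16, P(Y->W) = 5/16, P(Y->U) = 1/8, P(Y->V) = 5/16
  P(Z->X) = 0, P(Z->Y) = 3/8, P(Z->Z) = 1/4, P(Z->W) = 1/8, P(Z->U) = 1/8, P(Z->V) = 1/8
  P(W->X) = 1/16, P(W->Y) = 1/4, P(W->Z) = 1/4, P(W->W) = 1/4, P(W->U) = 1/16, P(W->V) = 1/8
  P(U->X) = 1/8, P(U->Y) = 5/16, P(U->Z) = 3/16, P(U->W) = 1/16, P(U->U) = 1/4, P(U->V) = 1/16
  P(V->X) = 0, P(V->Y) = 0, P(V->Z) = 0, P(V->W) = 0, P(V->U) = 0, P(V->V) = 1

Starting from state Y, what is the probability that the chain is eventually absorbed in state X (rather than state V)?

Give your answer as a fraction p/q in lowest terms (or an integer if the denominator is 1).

Let a_i = P(absorbed in X | start in state i).
Boundary conditions: a_X = 1, a_V = 0.
For each transient state i, a_i = sum_j P(i->j) * a_j:
  a_Y = 1/8*a_X + 1/16*a_Y + 1/16*a_Z + 5/16*a_W + 1/8*a_U + 5/16*a_V
  a_Z = 0*a_X + 3/8*a_Y + 1/4*a_Z + 1/8*a_W + 1/8*a_U + 1/8*a_V
  a_W = 1/16*a_X + 1/4*a_Y + 1/4*a_Z + 1/4*a_W + 1/16*a_U + 1/8*a_V
  a_U = 1/8*a_X + 5/16*a_Y + 3/16*a_Z + 1/16*a_W + 1/4*a_U + 1/16*a_V

Substituting a_X = 1 and a_V = 0, rearrange to (I - Q) a = r where r[i] = P(i -> X):
  [15/16, -1/16, -5/16, -1/8] . (a_Y, a_Z, a_W, a_U) = 1/8
  [-3/8, 3/4, -1/8, -1/8] . (a_Y, a_Z, a_W, a_U) = 0
  [-1/4, -1/4, 3/4, -1/16] . (a_Y, a_Z, a_W, a_U) = 1/16
  [-5/16, -3/16, -1/16, 3/4] . (a_Y, a_Z, a_W, a_U) = 1/8

Solving yields:
  a_Y = 577/1893
  a_Z = 169/631
  a_W = 580/1893
  a_U = 731/1893

Starting state is Y, so the absorption probability is a_Y = 577/1893.

Answer: 577/1893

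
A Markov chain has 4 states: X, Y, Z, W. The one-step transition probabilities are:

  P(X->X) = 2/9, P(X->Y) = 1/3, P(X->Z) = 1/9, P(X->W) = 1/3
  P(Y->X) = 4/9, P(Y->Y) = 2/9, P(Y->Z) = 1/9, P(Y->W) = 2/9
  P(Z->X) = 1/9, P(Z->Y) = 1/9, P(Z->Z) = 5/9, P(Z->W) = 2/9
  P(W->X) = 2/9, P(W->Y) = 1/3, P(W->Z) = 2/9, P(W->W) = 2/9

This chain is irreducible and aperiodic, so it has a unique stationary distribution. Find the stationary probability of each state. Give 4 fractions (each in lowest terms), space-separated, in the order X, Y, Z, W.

The stationary distribution satisfies pi = pi * P, i.e.:
  pi_X = 2/9*pi_X + 4/9*pi_Y + 1/9*pi_Z + 2/9*pi_W
  pi_Y = 1/3*pi_X + 2/9*pi_Y + 1/9*pi_Z + 1/3*pi_W
  pi_Z = 1/9*pi_X + 1/9*pi_Y + 5/9*pi_Z + 2/9*pi_W
  pi_W = 1/3*pi_X + 2/9*pi_Y + 2/9*pi_Z + 2/9*pi_W
with normalization: pi_X + pi_Y + pi_Z + pi_W = 1.

Using the first 3 balance equations plus normalization, the linear system A*pi = b is:
  [-7/9, 4/9, 1/9, 2/9] . pi = 0
  [1/3, -7/9, 1/9, 1/3] . pi = 0
  [1/9, 1/9, -4/9, 2/9] . pi = 0
  [1, 1, 1, 1] . pi = 1

Solving yields:
  pi_X = 1/4
  pi_Y = 1/4
  pi_Z = 1/4
  pi_W = 1/4

Verification (pi * P):
  1/4*2/9 + 1/4*4/9 + 1/4*1/9 + 1/4*2/9 = 1/4 = pi_X  (ok)
  1/4*1/3 + 1/4*2/9 + 1/4*1/9 + 1/4*1/3 = 1/4 = pi_Y  (ok)
  1/4*1/9 + 1/4*1/9 + 1/4*5/9 + 1/4*2/9 = 1/4 = pi_Z  (ok)
  1/4*1/3 + 1/4*2/9 + 1/4*2/9 + 1/4*2/9 = 1/4 = pi_W  (ok)

Answer: 1/4 1/4 1/4 1/4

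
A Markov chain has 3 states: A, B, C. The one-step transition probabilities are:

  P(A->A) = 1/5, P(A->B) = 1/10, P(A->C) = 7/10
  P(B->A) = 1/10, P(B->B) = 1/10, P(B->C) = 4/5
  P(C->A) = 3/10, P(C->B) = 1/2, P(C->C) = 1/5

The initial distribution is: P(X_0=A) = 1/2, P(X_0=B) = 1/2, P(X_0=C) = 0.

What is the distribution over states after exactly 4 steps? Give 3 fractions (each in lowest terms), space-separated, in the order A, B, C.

Answer: 4677/20000 329/1000 8743/20000

Derivation:
Propagating the distribution step by step (d_{t+1} = d_t * P):
d_0 = (A=1/2, B=1/2, C=0)
  d_1[A] = 1/2*1/5 + 1/2*1/10 + 0*3/10 = 3/20
  d_1[B] = 1/2*1/10 + 1/2*1/10 + 0*1/2 = 1/10
  d_1[C] = 1/2*7/10 + 1/2*4/5 + 0*1/5 = 3/4
d_1 = (A=3/20, B=1/10, C=3/4)
  d_2[A] = 3/20*1/5 + 1/10*1/10 + 3/4*3/10 = 53/200
  d_2[B] = 3/20*1/10 + 1/10*1/10 + 3/4*1/2 = 2/5
  d_2[C] = 3/20*7/10 + 1/10*4/5 + 3/4*1/5 = 67/200
d_2 = (A=53/200, B=2/5, C=67/200)
  d_3[A] = 53/200*1/5 + 2/5*1/10 + 67/200*3/10 = 387/2000
  d_3[B] = 53/200*1/10 + 2/5*1/10 + 67/200*1/2 = 117/500
  d_3[C] = 53/200*7/10 + 2/5*4/5 + 67/200*1/5 = 229/400
d_3 = (A=387/2000, B=117/500, C=229/400)
  d_4[A] = 387/2000*1/5 + 117/500*1/10 + 229/400*3/10 = 4677/20000
  d_4[B] = 387/2000*1/10 + 117/500*1/10 + 229/400*1/2 = 329/1000
  d_4[C] = 387/2000*7/10 + 117/500*4/5 + 229/400*1/5 = 8743/20000
d_4 = (A=4677/20000, B=329/1000, C=8743/20000)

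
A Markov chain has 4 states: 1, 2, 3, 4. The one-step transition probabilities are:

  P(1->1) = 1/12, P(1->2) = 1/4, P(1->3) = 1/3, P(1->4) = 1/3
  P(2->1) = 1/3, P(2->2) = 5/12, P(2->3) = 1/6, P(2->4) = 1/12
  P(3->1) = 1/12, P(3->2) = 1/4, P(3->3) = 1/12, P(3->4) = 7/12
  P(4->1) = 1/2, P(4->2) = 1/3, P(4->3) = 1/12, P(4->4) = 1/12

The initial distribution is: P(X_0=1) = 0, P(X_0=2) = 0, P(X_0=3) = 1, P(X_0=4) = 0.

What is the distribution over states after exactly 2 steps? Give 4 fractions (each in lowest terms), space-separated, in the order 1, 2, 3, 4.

Propagating the distribution step by step (d_{t+1} = d_t * P):
d_0 = (1=0, 2=0, 3=1, 4=0)
  d_1[1] = 0*1/12 + 0*1/3 + 1*1/12 + 0*1/2 = 1/12
  d_1[2] = 0*1/4 + 0*5/12 + 1*1/4 + 0*1/3 = 1/4
  d_1[3] = 0*1/3 + 0*1/6 + 1*1/12 + 0*1/12 = 1/12
  d_1[4] = 0*1/3 + 0*1/12 + 1*7/12 + 0*1/12 = 7/12
d_1 = (1=1/12, 2=1/4, 3=1/12, 4=7/12)
  d_2[1] = 1/12*1/12 + 1/4*1/3 + 1/12*1/12 + 7/12*1/2 = 7/18
  d_2[2] = 1/12*1/4 + 1/4*5/12 + 1/12*1/4 + 7/12*1/3 = 49/144
  d_2[3] = 1/12*1/3 + 1/4*1/6 + 1/12*1/12 + 7/12*1/12 = 1/8
  d_2[4] = 1/12*1/3 + 1/4*1/12 + 1/12*7/12 + 7/12*1/12 = 7/48
d_2 = (1=7/18, 2=49/144, 3=1/8, 4=7/48)

Answer: 7/18 49/144 1/8 7/48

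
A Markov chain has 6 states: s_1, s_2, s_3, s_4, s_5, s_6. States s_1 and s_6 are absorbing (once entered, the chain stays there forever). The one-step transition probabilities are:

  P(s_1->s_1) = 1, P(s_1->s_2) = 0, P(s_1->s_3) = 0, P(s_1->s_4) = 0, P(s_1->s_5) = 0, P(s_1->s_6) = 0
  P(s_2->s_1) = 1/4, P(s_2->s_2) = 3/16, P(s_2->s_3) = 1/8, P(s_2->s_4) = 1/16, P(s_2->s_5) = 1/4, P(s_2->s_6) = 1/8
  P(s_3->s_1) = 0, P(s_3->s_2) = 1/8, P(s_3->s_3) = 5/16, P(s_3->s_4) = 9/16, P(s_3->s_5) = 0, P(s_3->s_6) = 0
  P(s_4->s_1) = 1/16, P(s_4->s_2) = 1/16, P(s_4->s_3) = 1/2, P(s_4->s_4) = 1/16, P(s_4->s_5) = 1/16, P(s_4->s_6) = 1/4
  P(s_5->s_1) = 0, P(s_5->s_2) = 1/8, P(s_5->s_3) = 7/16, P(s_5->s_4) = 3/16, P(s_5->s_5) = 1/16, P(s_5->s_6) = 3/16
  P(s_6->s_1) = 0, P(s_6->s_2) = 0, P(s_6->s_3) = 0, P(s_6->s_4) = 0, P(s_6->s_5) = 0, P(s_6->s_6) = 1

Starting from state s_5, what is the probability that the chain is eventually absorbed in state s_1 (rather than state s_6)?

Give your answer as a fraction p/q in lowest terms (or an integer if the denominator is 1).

Answer: 289/1091

Derivation:
Let a_i = P(absorbed in s_1 | start in state i).
Boundary conditions: a_s_1 = 1, a_s_6 = 0.
For each transient state i, a_i = sum_j P(i->j) * a_j:
  a_s_2 = 1/4*a_s_1 + 3/16*a_s_2 + 1/8*a_s_3 + 1/16*a_s_4 + 1/4*a_s_5 + 1/8*a_s_6
  a_s_3 = 0*a_s_1 + 1/8*a_s_2 + 5/16*a_s_3 + 9/16*a_s_4 + 0*a_s_5 + 0*a_s_6
  a_s_4 = 1/16*a_s_1 + 1/16*a_s_2 + 1/2*a_s_3 + 1/16*a_s_4 + 1/16*a_s_5 + 1/4*a_s_6
  a_s_5 = 0*a_s_1 + 1/8*a_s_2 + 7/16*a_s_3 + 3/16*a_s_4 + 1/16*a_s_5 + 3/16*a_s_6

Substituting a_s_1 = 1 and a_s_6 = 0, rearrange to (I - Q) a = r where r[i] = P(i -> s_1):
  [13/16, -1/8, -1/16, -1/4] . (a_s_2, a_s_3, a_s_4, a_s_5) = 1/4
  [-1/8, 11/16, -9/16, 0] . (a_s_2, a_s_3, a_s_4, a_s_5) = 0
  [-1/16, -1/2, 15/16, -1/16] . (a_s_2, a_s_3, a_s_4, a_s_5) = 1/16
  [-1/8, -7/16, -3/16, 15/16] . (a_s_2, a_s_3, a_s_4, a_s_5) = 0

Solving yields:
  a_s_2 = 2005/4364
  a_s_3 = 1375/4364
  a_s_4 = 1235/4364
  a_s_5 = 289/1091

Starting state is s_5, so the absorption probability is a_s_5 = 289/1091.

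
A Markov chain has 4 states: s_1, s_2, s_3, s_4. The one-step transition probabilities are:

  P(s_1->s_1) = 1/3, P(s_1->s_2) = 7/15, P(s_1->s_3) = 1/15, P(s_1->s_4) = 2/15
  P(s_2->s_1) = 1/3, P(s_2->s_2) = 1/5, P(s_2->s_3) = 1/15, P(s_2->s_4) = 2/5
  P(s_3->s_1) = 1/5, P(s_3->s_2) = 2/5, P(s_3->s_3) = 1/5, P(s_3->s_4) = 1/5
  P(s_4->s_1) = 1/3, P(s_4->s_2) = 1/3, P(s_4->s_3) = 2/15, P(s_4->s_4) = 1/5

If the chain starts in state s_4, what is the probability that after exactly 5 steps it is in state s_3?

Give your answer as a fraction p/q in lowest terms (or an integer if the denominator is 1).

Answer: 14558/151875

Derivation:
Computing P^5 by repeated multiplication:
P^1 =
  s_1: [1/3, 7/15, 1/15, 2/15]
  s_2: [1/3, 1/5, 1/15, 2/5]
  s_3: [1/5, 2/5, 1/5, 1/5]
  s_4: [1/3, 1/3, 2/15, 1/5]
P^2 =
  s_1: [73/225, 8/25, 19/225, 61/225]
  s_2: [73/225, 16/45, 23/225, 49/225]
  s_3: [23/75, 8/25, 8/75, 4/15]
  s_4: [71/225, 77/225, 22/225, 11/45]
P^3 =
  s_1: [1087/3375, 382/1125, 12/125, 818/3375]
  s_2: [1079/3375, 42/125, 64/675, 842/3375]
  s_3: [359/1125, 127/375, 37/375, 274/1125]
  s_4: [1081/3375, 227/675, 12/125, 167/675]
P^4 =
  s_1: [601/1875, 17081/50625, 4841/50625, 12476/50625]
  s_2: [3247/10125, 1139/3375, 1619/16875, 12448/50625]
  s_3: [1801/5625, 5692/16875, 1621/16875, 4159/16875]
  s_4: [601/1875, 211/625, 4858/50625, 12449/50625]
P^5 =
  s_1: [243443/759375, 256258/759375, 8087/84375, 62297/253125]
  s_2: [81137/253125, 256282/759375, 72787/759375, 37379/151875]
  s_3: [81133/253125, 85418/253125, 8092/84375, 6922/28125]
  s_4: [243409/759375, 51251/151875, 14558/151875, 6923/28125]

(P^5)[s_4 -> s_3] = 14558/151875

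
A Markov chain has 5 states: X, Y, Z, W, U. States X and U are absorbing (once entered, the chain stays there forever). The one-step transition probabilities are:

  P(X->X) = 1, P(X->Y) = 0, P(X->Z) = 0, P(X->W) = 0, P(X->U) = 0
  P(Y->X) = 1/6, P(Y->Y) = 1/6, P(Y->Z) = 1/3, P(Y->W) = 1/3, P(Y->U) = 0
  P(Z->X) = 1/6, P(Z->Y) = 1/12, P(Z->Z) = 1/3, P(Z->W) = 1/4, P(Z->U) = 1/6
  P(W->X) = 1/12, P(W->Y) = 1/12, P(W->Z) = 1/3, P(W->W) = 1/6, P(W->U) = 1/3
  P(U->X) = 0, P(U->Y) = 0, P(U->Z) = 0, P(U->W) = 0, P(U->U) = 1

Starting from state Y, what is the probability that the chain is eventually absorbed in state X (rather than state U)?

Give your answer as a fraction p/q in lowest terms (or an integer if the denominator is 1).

Answer: 73/145

Derivation:
Let a_i = P(absorbed in X | start in state i).
Boundary conditions: a_X = 1, a_U = 0.
For each transient state i, a_i = sum_j P(i->j) * a_j:
  a_Y = 1/6*a_X + 1/6*a_Y + 1/3*a_Z + 1/3*a_W + 0*a_U
  a_Z = 1/6*a_X + 1/12*a_Y + 1/3*a_Z + 1/4*a_W + 1/6*a_U
  a_W = 1/12*a_X + 1/12*a_Y + 1/3*a_Z + 1/6*a_W + 1/3*a_U

Substituting a_X = 1 and a_U = 0, rearrange to (I - Q) a = r where r[i] = P(i -> X):
  [5/6, -1/3, -1/3] . (a_Y, a_Z, a_W) = 1/6
  [-1/12, 2/3, -1/4] . (a_Y, a_Z, a_W) = 1/6
  [-1/12, -1/3, 5/6] . (a_Y, a_Z, a_W) = 1/12

Solving yields:
  a_Y = 73/145
  a_Z = 63/145
  a_W = 47/145

Starting state is Y, so the absorption probability is a_Y = 73/145.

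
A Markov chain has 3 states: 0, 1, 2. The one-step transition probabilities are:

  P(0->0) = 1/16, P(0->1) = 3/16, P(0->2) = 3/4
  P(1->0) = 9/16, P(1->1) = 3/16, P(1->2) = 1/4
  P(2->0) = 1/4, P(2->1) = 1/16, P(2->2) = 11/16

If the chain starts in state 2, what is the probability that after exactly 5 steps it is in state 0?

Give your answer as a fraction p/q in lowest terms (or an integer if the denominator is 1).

Answer: 250039/1048576

Derivation:
Computing P^5 by repeated multiplication:
P^1 =
  0: [1/16, 3/16, 3/4]
  1: [9/16, 3/16, 1/4]
  2: [1/4, 1/16, 11/16]
P^2 =
  0: [19/64, 3/32, 39/64]
  1: [13/64, 5/32, 41/64]
  2: [57/256, 13/128, 173/256]
P^3 =
  0: [229/1024, 57/512, 681/1024]
  1: [267/1024, 55/512, 647/1024]
  2: [983/4096, 211/2048, 2691/4096]
P^4 =
  0: [3979/16384, 855/8192, 10695/16384]
  1: [3845/16384, 889/8192, 10761/16384]
  2: [15545/65536, 3453/32768, 43085/65536]
P^5 =
  0: [62149/262144, 13881/131072, 172233/262144]
  1: [62891/262144, 13815/131072, 171623/262144]
  2: [250039/1048576, 55219/524288, 688099/1048576]

(P^5)[2 -> 0] = 250039/1048576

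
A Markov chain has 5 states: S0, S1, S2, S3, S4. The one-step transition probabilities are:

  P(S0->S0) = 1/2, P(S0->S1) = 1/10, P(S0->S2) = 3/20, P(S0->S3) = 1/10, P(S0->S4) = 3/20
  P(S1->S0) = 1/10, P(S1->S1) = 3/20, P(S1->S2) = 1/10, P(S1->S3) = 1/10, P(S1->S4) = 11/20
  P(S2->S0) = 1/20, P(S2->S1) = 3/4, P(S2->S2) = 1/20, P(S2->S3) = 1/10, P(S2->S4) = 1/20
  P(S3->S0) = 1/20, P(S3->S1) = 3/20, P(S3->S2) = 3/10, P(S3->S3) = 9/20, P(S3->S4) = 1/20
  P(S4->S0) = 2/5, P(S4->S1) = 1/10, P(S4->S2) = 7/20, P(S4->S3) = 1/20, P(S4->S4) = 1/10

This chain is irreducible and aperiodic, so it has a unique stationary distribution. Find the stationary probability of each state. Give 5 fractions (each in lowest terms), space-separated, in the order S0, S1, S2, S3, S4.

The stationary distribution satisfies pi = pi * P, i.e.:
  pi_S0 = 1/2*pi_S0 + 1/10*pi_S1 + 1/20*pi_S2 + 1/20*pi_S3 + 2/5*pi_S4
  pi_S1 = 1/10*pi_S0 + 3/20*pi_S1 + 3/4*pi_S2 + 3/20*pi_S3 + 1/10*pi_S4
  pi_S2 = 3/20*pi_S0 + 1/10*pi_S1 + 1/20*pi_S2 + 3/10*pi_S3 + 7/20*pi_S4
  pi_S3 = 1/10*pi_S0 + 1/10*pi_S1 + 1/10*pi_S2 + 9/20*pi_S3 + 1/20*pi_S4
  pi_S4 = 3/20*pi_S0 + 11/20*pi_S1 + 1/20*pi_S2 + 1/20*pi_S3 + 1/10*pi_S4
with normalization: pi_S0 + pi_S1 + pi_S2 + pi_S3 + pi_S4 = 1.

Using the first 4 balance equations plus normalization, the linear system A*pi = b is:
  [-1/2, 1/10, 1/20, 1/20, 2/5] . pi = 0
  [1/10, -17/20, 3/4, 3/20, 1/10] . pi = 0
  [3/20, 1/10, -19/20, 3/10, 7/20] . pi = 0
  [1/10, 1/10, 1/10, -11/20, 1/20] . pi = 0
  [1, 1, 1, 1, 1] . pi = 1

Solving yields:
  pi_S0 = 27448/113745
  pi_S1 = 1794/7583
  pi_S2 = 20621/113745
  pi_S3 = 15727/113745
  pi_S4 = 23039/113745

Verification (pi * P):
  27448/113745*1/2 + 1794/7583*1/10 + 20621/113745*1/20 + 15727/113745*1/20 + 23039/113745*2/5 = 27448/113745 = pi_S0  (ok)
  27448/113745*1/10 + 1794/7583*3/20 + 20621/113745*3/4 + 15727/113745*3/20 + 23039/113745*1/10 = 1794/7583 = pi_S1  (ok)
  27448/113745*3/20 + 1794/7583*1/10 + 20621/113745*1/20 + 15727/113745*3/10 + 23039/113745*7/20 = 20621/113745 = pi_S2  (ok)
  27448/113745*1/10 + 1794/7583*1/10 + 20621/113745*1/10 + 15727/113745*9/20 + 23039/113745*1/20 = 15727/113745 = pi_S3  (ok)
  27448/113745*3/20 + 1794/7583*11/20 + 20621/113745*1/20 + 15727/113745*1/20 + 23039/113745*1/10 = 23039/113745 = pi_S4  (ok)

Answer: 27448/113745 1794/7583 20621/113745 15727/113745 23039/113745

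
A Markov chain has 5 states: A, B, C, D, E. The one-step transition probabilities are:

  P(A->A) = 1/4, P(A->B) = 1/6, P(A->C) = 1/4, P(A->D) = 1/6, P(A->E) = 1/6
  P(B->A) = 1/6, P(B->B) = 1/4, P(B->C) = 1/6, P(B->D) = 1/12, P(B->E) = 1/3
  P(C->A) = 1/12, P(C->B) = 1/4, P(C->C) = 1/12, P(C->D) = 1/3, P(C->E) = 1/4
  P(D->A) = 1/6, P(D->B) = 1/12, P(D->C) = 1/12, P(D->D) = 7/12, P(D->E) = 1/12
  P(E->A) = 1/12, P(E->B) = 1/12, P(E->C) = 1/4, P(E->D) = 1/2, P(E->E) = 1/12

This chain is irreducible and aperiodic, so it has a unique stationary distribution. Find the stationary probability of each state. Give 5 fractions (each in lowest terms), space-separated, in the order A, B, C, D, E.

The stationary distribution satisfies pi = pi * P, i.e.:
  pi_A = 1/4*pi_A + 1/6*pi_B + 1/12*pi_C + 1/6*pi_D + 1/12*pi_E
  pi_B = 1/6*pi_A + 1/4*pi_B + 1/4*pi_C + 1/12*pi_D + 1/12*pi_E
  pi_C = 1/4*pi_A + 1/6*pi_B + 1/12*pi_C + 1/12*pi_D + 1/4*pi_E
  pi_D = 1/6*pi_A + 1/12*pi_B + 1/3*pi_C + 7/12*pi_D + 1/2*pi_E
  pi_E = 1/6*pi_A + 1/3*pi_B + 1/4*pi_C + 1/12*pi_D + 1/12*pi_E
with normalization: pi_A + pi_B + pi_C + pi_D + pi_E = 1.

Using the first 4 balance equations plus normalization, the linear system A*pi = b is:
  [-3/4, 1/6, 1/12, 1/6, 1/12] . pi = 0
  [1/6, -3/4, 1/4, 1/12, 1/12] . pi = 0
  [1/4, 1/6, -11/12, 1/12, 1/4] . pi = 0
  [1/6, 1/12, 1/3, -5/12, 1/2] . pi = 0
  [1, 1, 1, 1, 1] . pi = 1

Solving yields:
  pi_A = 1194/7745
  pi_B = 1122/7745
  pi_C = 2281/15490
  pi_D = 3073/7745
  pi_E = 2431/15490

Verification (pi * P):
  1194/7745*1/4 + 1122/7745*1/6 + 2281/15490*1/12 + 3073/7745*1/6 + 2431/15490*1/12 = 1194/7745 = pi_A  (ok)
  1194/7745*1/6 + 1122/7745*1/4 + 2281/15490*1/4 + 3073/7745*1/12 + 2431/15490*1/12 = 1122/7745 = pi_B  (ok)
  1194/7745*1/4 + 1122/7745*1/6 + 2281/15490*1/12 + 3073/7745*1/12 + 2431/15490*1/4 = 2281/15490 = pi_C  (ok)
  1194/7745*1/6 + 1122/7745*1/12 + 2281/15490*1/3 + 3073/7745*7/12 + 2431/15490*1/2 = 3073/7745 = pi_D  (ok)
  1194/7745*1/6 + 1122/7745*1/3 + 2281/15490*1/4 + 3073/7745*1/12 + 2431/15490*1/12 = 2431/15490 = pi_E  (ok)

Answer: 1194/7745 1122/7745 2281/15490 3073/7745 2431/15490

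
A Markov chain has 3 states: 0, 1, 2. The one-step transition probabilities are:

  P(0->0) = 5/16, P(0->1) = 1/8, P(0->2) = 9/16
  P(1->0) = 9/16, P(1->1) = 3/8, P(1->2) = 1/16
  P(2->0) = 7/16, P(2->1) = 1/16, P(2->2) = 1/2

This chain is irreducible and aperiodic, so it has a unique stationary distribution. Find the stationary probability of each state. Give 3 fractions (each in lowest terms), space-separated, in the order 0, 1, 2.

The stationary distribution satisfies pi = pi * P, i.e.:
  pi_0 = 5/16*pi_0 + 9/16*pi_1 + 7/16*pi_2
  pi_1 = 1/8*pi_0 + 3/8*pi_1 + 1/16*pi_2
  pi_2 = 9/16*pi_0 + 1/16*pi_1 + 1/2*pi_2
with normalization: pi_0 + pi_1 + pi_2 = 1.

Using the first 2 balance equations plus normalization, the linear system A*pi = b is:
  [-11/16, 9/16, 7/16] . pi = 0
  [1/8, -5/8, 1/16] . pi = 0
  [1, 1, 1] . pi = 1

Solving yields:
  pi_0 = 79/196
  pi_1 = 25/196
  pi_2 = 23/49

Verification (pi * P):
  79/196*5/16 + 25/196*9/16 + 23/49*7/16 = 79/196 = pi_0  (ok)
  79/196*1/8 + 25/196*3/8 + 23/49*1/16 = 25/196 = pi_1  (ok)
  79/196*9/16 + 25/196*1/16 + 23/49*1/2 = 23/49 = pi_2  (ok)

Answer: 79/196 25/196 23/49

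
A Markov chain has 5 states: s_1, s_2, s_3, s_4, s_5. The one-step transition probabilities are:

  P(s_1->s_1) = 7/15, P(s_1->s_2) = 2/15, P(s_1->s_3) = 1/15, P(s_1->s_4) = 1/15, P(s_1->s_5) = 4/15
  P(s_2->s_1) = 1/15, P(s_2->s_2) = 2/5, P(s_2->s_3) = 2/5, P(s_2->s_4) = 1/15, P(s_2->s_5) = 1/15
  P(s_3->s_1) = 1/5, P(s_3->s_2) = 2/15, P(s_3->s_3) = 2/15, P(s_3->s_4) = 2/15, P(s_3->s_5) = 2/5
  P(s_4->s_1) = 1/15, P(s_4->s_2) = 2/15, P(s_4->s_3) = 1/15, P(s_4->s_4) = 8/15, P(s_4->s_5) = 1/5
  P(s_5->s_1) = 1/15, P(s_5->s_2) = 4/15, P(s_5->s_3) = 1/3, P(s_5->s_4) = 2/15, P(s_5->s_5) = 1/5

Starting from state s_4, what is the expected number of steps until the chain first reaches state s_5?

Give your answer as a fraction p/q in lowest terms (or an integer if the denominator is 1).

Answer: 2970/631

Derivation:
Let h_i = expected steps to first reach s_5 from state i.
Boundary: h_s_5 = 0.
First-step equations for the other states:
  h_s_1 = 1 + 7/15*h_s_1 + 2/15*h_s_2 + 1/15*h_s_3 + 1/15*h_s_4 + 4/15*h_s_5
  h_s_2 = 1 + 1/15*h_s_1 + 2/5*h_s_2 + 2/5*h_s_3 + 1/15*h_s_4 + 1/15*h_s_5
  h_s_3 = 1 + 1/5*h_s_1 + 2/15*h_s_2 + 2/15*h_s_3 + 2/15*h_s_4 + 2/5*h_s_5
  h_s_4 = 1 + 1/15*h_s_1 + 2/15*h_s_2 + 1/15*h_s_3 + 8/15*h_s_4 + 1/5*h_s_5

Substituting h_s_5 = 0 and rearranging gives the linear system (I - Q) h = 1:
  [8/15, -2/15, -1/15, -1/15] . (h_s_1, h_s_2, h_s_3, h_s_4) = 1
  [-1/15, 3/5, -2/5, -1/15] . (h_s_1, h_s_2, h_s_3, h_s_4) = 1
  [-1/5, -2/15, 13/15, -2/15] . (h_s_1, h_s_2, h_s_3, h_s_4) = 1
  [-1/15, -2/15, -1/15, 7/15] . (h_s_1, h_s_2, h_s_3, h_s_4) = 1

Solving yields:
  h_s_1 = 2640/631
  h_s_2 = 22395/4417
  h_s_3 = 16005/4417
  h_s_4 = 2970/631

Starting state is s_4, so the expected hitting time is h_s_4 = 2970/631.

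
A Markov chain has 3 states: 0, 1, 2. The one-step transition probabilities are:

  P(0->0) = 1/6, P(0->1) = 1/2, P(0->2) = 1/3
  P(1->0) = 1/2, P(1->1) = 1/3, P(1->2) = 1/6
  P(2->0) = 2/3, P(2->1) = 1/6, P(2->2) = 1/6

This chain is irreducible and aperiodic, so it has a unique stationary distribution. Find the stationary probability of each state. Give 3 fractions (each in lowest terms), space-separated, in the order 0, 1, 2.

Answer: 19/47 17/47 11/47

Derivation:
The stationary distribution satisfies pi = pi * P, i.e.:
  pi_0 = 1/6*pi_0 + 1/2*pi_1 + 2/3*pi_2
  pi_1 = 1/2*pi_0 + 1/3*pi_1 + 1/6*pi_2
  pi_2 = 1/3*pi_0 + 1/6*pi_1 + 1/6*pi_2
with normalization: pi_0 + pi_1 + pi_2 = 1.

Using the first 2 balance equations plus normalization, the linear system A*pi = b is:
  [-5/6, 1/2, 2/3] . pi = 0
  [1/2, -2/3, 1/6] . pi = 0
  [1, 1, 1] . pi = 1

Solving yields:
  pi_0 = 19/47
  pi_1 = 17/47
  pi_2 = 11/47

Verification (pi * P):
  19/47*1/6 + 17/47*1/2 + 11/47*2/3 = 19/47 = pi_0  (ok)
  19/47*1/2 + 17/47*1/3 + 11/47*1/6 = 17/47 = pi_1  (ok)
  19/47*1/3 + 17/47*1/6 + 11/47*1/6 = 11/47 = pi_2  (ok)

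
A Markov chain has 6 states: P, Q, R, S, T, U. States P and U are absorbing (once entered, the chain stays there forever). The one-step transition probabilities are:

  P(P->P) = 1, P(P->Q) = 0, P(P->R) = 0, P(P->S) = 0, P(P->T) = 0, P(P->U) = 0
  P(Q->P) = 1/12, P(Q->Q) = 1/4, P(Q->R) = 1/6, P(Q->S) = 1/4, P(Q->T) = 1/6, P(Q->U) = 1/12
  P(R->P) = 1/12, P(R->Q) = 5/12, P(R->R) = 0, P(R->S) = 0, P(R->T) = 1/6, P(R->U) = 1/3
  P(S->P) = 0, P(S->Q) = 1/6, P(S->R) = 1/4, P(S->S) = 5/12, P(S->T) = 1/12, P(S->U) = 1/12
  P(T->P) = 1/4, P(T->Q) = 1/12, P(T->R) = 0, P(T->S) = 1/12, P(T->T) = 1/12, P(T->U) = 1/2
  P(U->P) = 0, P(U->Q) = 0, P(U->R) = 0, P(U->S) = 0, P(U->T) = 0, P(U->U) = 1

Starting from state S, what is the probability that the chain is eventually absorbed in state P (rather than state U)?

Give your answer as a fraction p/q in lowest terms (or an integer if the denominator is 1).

Answer: 1498/5771

Derivation:
Let a_i = P(absorbed in P | start in state i).
Boundary conditions: a_P = 1, a_U = 0.
For each transient state i, a_i = sum_j P(i->j) * a_j:
  a_Q = 1/12*a_P + 1/4*a_Q + 1/6*a_R + 1/4*a_S + 1/6*a_T + 1/12*a_U
  a_R = 1/12*a_P + 5/12*a_Q + 0*a_R + 0*a_S + 1/6*a_T + 1/3*a_U
  a_S = 0*a_P + 1/6*a_Q + 1/4*a_R + 5/12*a_S + 1/12*a_T + 1/12*a_U
  a_T = 1/4*a_P + 1/12*a_Q + 0*a_R + 1/12*a_S + 1/12*a_T + 1/2*a_U

Substituting a_P = 1 and a_U = 0, rearrange to (I - Q) a = r where r[i] = P(i -> P):
  [3/4, -1/6, -1/4, -1/6] . (a_Q, a_R, a_S, a_T) = 1/12
  [-5/12, 1, 0, -1/6] . (a_Q, a_R, a_S, a_T) = 1/12
  [-1/6, -1/4, 7/12, -1/12] . (a_Q, a_R, a_S, a_T) = 0
  [-1/12, 0, -1/12, 11/12] . (a_Q, a_R, a_S, a_T) = 1/4

Solving yields:
  a_Q = 1913/5771
  a_R = 8/29
  a_S = 1498/5771
  a_T = 1884/5771

Starting state is S, so the absorption probability is a_S = 1498/5771.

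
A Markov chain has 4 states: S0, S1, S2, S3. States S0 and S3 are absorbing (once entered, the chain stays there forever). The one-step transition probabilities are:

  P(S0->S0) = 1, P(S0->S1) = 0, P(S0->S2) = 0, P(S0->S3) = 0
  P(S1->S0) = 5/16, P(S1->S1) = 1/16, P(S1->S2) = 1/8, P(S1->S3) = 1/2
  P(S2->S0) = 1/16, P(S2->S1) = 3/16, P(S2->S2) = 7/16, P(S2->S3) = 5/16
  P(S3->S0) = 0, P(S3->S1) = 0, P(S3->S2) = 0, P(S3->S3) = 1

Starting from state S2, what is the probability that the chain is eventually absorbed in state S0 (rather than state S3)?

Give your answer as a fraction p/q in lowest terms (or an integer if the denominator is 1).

Let a_i = P(absorbed in S0 | start in state i).
Boundary conditions: a_S0 = 1, a_S3 = 0.
For each transient state i, a_i = sum_j P(i->j) * a_j:
  a_S1 = 5/16*a_S0 + 1/16*a_S1 + 1/8*a_S2 + 1/2*a_S3
  a_S2 = 1/16*a_S0 + 3/16*a_S1 + 7/16*a_S2 + 5/16*a_S3

Substituting a_S0 = 1 and a_S3 = 0, rearrange to (I - Q) a = r where r[i] = P(i -> S0):
  [15/16, -1/8] . (a_S1, a_S2) = 5/16
  [-3/16, 9/16] . (a_S1, a_S2) = 1/16

Solving yields:
  a_S1 = 47/129
  a_S2 = 10/43

Starting state is S2, so the absorption probability is a_S2 = 10/43.

Answer: 10/43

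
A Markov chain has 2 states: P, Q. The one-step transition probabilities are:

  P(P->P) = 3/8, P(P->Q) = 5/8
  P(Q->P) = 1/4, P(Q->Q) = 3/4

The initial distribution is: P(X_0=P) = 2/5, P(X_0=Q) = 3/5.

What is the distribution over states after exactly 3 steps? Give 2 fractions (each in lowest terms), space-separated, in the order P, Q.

Propagating the distribution step by step (d_{t+1} = d_t * P):
d_0 = (P=2/5, Q=3/5)
  d_1[P] = 2/5*3/8 + 3/5*1/4 = 3/10
  d_1[Q] = 2/5*5/8 + 3/5*3/4 = 7/10
d_1 = (P=3/10, Q=7/10)
  d_2[P] = 3/10*3/8 + 7/10*1/4 = 23/80
  d_2[Q] = 3/10*5/8 + 7/10*3/4 = 57/80
d_2 = (P=23/80, Q=57/80)
  d_3[P] = 23/80*3/8 + 57/80*1/4 = 183/640
  d_3[Q] = 23/80*5/8 + 57/80*3/4 = 457/640
d_3 = (P=183/640, Q=457/640)

Answer: 183/640 457/640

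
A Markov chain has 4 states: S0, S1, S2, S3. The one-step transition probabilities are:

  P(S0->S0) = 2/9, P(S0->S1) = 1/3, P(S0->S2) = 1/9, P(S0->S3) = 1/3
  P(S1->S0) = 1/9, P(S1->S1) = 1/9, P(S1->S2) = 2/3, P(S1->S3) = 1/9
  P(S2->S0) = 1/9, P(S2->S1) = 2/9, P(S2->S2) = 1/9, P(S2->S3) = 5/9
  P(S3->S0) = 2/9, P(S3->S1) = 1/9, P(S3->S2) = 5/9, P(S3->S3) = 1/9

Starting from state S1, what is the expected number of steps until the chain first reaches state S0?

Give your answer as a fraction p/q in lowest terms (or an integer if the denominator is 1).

Answer: 195/28

Derivation:
Let h_i = expected steps to first reach S0 from state i.
Boundary: h_S0 = 0.
First-step equations for the other states:
  h_S1 = 1 + 1/9*h_S0 + 1/9*h_S1 + 2/3*h_S2 + 1/9*h_S3
  h_S2 = 1 + 1/9*h_S0 + 2/9*h_S1 + 1/9*h_S2 + 5/9*h_S3
  h_S3 = 1 + 2/9*h_S0 + 1/9*h_S1 + 5/9*h_S2 + 1/9*h_S3

Substituting h_S0 = 0 and rearranging gives the linear system (I - Q) h = 1:
  [8/9, -2/3, -1/9] . (h_S1, h_S2, h_S3) = 1
  [-2/9, 8/9, -5/9] . (h_S1, h_S2, h_S3) = 1
  [-1/9, -5/9, 8/9] . (h_S1, h_S2, h_S3) = 1

Solving yields:
  h_S1 = 195/28
  h_S2 = 27/4
  h_S3 = 87/14

Starting state is S1, so the expected hitting time is h_S1 = 195/28.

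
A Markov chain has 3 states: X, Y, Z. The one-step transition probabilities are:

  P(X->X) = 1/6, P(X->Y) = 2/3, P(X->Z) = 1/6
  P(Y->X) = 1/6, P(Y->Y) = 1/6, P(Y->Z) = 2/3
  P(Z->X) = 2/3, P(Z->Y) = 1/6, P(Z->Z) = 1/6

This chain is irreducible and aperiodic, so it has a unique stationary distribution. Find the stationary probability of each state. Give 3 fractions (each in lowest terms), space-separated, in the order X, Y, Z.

Answer: 1/3 1/3 1/3

Derivation:
The stationary distribution satisfies pi = pi * P, i.e.:
  pi_X = 1/6*pi_X + 1/6*pi_Y + 2/3*pi_Z
  pi_Y = 2/3*pi_X + 1/6*pi_Y + 1/6*pi_Z
  pi_Z = 1/6*pi_X + 2/3*pi_Y + 1/6*pi_Z
with normalization: pi_X + pi_Y + pi_Z = 1.

Using the first 2 balance equations plus normalization, the linear system A*pi = b is:
  [-5/6, 1/6, 2/3] . pi = 0
  [2/3, -5/6, 1/6] . pi = 0
  [1, 1, 1] . pi = 1

Solving yields:
  pi_X = 1/3
  pi_Y = 1/3
  pi_Z = 1/3

Verification (pi * P):
  1/3*1/6 + 1/3*1/6 + 1/3*2/3 = 1/3 = pi_X  (ok)
  1/3*2/3 + 1/3*1/6 + 1/3*1/6 = 1/3 = pi_Y  (ok)
  1/3*1/6 + 1/3*2/3 + 1/3*1/6 = 1/3 = pi_Z  (ok)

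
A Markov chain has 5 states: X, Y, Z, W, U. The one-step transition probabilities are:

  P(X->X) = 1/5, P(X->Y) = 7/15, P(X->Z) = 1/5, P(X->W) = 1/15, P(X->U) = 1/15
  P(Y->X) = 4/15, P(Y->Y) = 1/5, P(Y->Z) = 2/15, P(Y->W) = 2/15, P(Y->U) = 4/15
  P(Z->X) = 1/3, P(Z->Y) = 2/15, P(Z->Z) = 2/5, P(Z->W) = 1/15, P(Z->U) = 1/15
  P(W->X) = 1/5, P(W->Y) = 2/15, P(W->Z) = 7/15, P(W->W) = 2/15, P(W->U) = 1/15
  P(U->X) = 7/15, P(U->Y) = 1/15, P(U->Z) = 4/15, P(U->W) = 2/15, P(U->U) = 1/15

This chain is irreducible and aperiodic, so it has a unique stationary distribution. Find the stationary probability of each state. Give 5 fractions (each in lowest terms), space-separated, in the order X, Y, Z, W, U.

The stationary distribution satisfies pi = pi * P, i.e.:
  pi_X = 1/5*pi_X + 4/15*pi_Y + 1/3*pi_Z + 1/5*pi_W + 7/15*pi_U
  pi_Y = 7/15*pi_X + 1/5*pi_Y + 2/15*pi_Z + 2/15*pi_W + 1/15*pi_U
  pi_Z = 1/5*pi_X + 2/15*pi_Y + 2/5*pi_Z + 7/15*pi_W + 4/15*pi_U
  pi_W = 1/15*pi_X + 2/15*pi_Y + 1/15*pi_Z + 2/15*pi_W + 2/15*pi_U
  pi_U = 1/15*pi_X + 4/15*pi_Y + 1/15*pi_Z + 1/15*pi_W + 1/15*pi_U
with normalization: pi_X + pi_Y + pi_Z + pi_W + pi_U = 1.

Using the first 4 balance equations plus normalization, the linear system A*pi = b is:
  [-4/5, 4/15, 1/3, 1/5, 7/15] . pi = 0
  [7/15, -4/5, 2/15, 2/15, 1/15] . pi = 0
  [1/5, 2/15, -3/5, 7/15, 4/15] . pi = 0
  [1/15, 2/15, 1/15, -13/15, 2/15] . pi = 0
  [1, 1, 1, 1, 1] . pi = 1

Solving yields:
  pi_X = 3635/12876
  pi_Y = 1011/4292
  pi_Z = 1751/6438
  pi_W = 1241/12876
  pi_U = 1465/12876

Verification (pi * P):
  3635/12876*1/5 + 1011/4292*4/15 + 1751/6438*1/3 + 1241/12876*1/5 + 1465/12876*7/15 = 3635/12876 = pi_X  (ok)
  3635/12876*7/15 + 1011/4292*1/5 + 1751/6438*2/15 + 1241/12876*2/15 + 1465/12876*1/15 = 1011/4292 = pi_Y  (ok)
  3635/12876*1/5 + 1011/4292*2/15 + 1751/6438*2/5 + 1241/12876*7/15 + 1465/12876*4/15 = 1751/6438 = pi_Z  (ok)
  3635/12876*1/15 + 1011/4292*2/15 + 1751/6438*1/15 + 1241/12876*2/15 + 1465/12876*2/15 = 1241/12876 = pi_W  (ok)
  3635/12876*1/15 + 1011/4292*4/15 + 1751/6438*1/15 + 1241/12876*1/15 + 1465/12876*1/15 = 1465/12876 = pi_U  (ok)

Answer: 3635/12876 1011/4292 1751/6438 1241/12876 1465/12876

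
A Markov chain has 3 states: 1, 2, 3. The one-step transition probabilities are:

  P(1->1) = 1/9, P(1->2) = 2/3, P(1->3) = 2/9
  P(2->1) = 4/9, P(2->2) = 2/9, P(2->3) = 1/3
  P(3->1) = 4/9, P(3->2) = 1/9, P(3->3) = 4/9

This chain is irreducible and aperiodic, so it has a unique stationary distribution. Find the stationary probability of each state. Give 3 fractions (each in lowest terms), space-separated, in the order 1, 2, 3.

Answer: 1/3 1/3 1/3

Derivation:
The stationary distribution satisfies pi = pi * P, i.e.:
  pi_1 = 1/9*pi_1 + 4/9*pi_2 + 4/9*pi_3
  pi_2 = 2/3*pi_1 + 2/9*pi_2 + 1/9*pi_3
  pi_3 = 2/9*pi_1 + 1/3*pi_2 + 4/9*pi_3
with normalization: pi_1 + pi_2 + pi_3 = 1.

Using the first 2 balance equations plus normalization, the linear system A*pi = b is:
  [-8/9, 4/9, 4/9] . pi = 0
  [2/3, -7/9, 1/9] . pi = 0
  [1, 1, 1] . pi = 1

Solving yields:
  pi_1 = 1/3
  pi_2 = 1/3
  pi_3 = 1/3

Verification (pi * P):
  1/3*1/9 + 1/3*4/9 + 1/3*4/9 = 1/3 = pi_1  (ok)
  1/3*2/3 + 1/3*2/9 + 1/3*1/9 = 1/3 = pi_2  (ok)
  1/3*2/9 + 1/3*1/3 + 1/3*4/9 = 1/3 = pi_3  (ok)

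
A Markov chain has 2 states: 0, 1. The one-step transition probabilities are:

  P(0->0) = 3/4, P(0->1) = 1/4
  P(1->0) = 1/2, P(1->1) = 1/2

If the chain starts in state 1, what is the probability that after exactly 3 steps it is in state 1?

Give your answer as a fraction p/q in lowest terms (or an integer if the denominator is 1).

Computing P^3 by repeated multiplication:
P^1 =
  0: [3/4, 1/4]
  1: [1/2, 1/2]
P^2 =
  0: [11/16, 5/16]
  1: [5/8, 3/8]
P^3 =
  0: [43/64, 21/64]
  1: [21/32, 11/32]

(P^3)[1 -> 1] = 11/32

Answer: 11/32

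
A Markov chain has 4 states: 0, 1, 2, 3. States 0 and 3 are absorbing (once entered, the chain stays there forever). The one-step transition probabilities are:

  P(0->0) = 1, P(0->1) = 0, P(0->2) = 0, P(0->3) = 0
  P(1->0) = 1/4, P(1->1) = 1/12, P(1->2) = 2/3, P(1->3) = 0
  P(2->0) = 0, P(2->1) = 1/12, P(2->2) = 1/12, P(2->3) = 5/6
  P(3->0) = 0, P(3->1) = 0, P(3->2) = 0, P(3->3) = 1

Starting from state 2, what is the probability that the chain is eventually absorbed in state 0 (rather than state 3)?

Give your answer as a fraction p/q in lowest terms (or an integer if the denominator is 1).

Answer: 3/113

Derivation:
Let a_i = P(absorbed in 0 | start in state i).
Boundary conditions: a_0 = 1, a_3 = 0.
For each transient state i, a_i = sum_j P(i->j) * a_j:
  a_1 = 1/4*a_0 + 1/12*a_1 + 2/3*a_2 + 0*a_3
  a_2 = 0*a_0 + 1/12*a_1 + 1/12*a_2 + 5/6*a_3

Substituting a_0 = 1 and a_3 = 0, rearrange to (I - Q) a = r where r[i] = P(i -> 0):
  [11/12, -2/3] . (a_1, a_2) = 1/4
  [-1/12, 11/12] . (a_1, a_2) = 0

Solving yields:
  a_1 = 33/113
  a_2 = 3/113

Starting state is 2, so the absorption probability is a_2 = 3/113.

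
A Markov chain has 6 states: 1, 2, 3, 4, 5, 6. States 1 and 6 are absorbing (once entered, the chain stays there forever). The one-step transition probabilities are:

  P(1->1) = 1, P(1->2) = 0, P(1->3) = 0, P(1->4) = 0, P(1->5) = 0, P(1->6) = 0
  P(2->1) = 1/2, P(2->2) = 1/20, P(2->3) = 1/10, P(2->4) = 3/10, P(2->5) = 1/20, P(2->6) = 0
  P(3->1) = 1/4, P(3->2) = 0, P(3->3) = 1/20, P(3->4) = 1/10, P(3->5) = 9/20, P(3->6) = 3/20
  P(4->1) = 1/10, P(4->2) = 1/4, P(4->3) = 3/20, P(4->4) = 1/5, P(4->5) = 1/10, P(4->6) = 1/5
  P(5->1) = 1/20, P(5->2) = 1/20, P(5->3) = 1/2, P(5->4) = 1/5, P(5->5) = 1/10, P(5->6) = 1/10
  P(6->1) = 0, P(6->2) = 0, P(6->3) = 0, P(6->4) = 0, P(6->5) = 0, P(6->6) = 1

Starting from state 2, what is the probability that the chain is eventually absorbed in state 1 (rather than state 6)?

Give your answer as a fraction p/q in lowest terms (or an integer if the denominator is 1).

Answer: 1942/2463

Derivation:
Let a_i = P(absorbed in 1 | start in state i).
Boundary conditions: a_1 = 1, a_6 = 0.
For each transient state i, a_i = sum_j P(i->j) * a_j:
  a_2 = 1/2*a_1 + 1/20*a_2 + 1/10*a_3 + 3/10*a_4 + 1/20*a_5 + 0*a_6
  a_3 = 1/4*a_1 + 0*a_2 + 1/20*a_3 + 1/10*a_4 + 9/20*a_5 + 3/20*a_6
  a_4 = 1/10*a_1 + 1/4*a_2 + 3/20*a_3 + 1/5*a_4 + 1/10*a_5 + 1/5*a_6
  a_5 = 1/20*a_1 + 1/20*a_2 + 1/2*a_3 + 1/5*a_4 + 1/10*a_5 + 1/10*a_6

Substituting a_1 = 1 and a_6 = 0, rearrange to (I - Q) a = r where r[i] = P(i -> 1):
  [19/20, -1/10, -3/10, -1/20] . (a_2, a_3, a_4, a_5) = 1/2
  [0, 19/20, -1/10, -9/20] . (a_2, a_3, a_4, a_5) = 1/4
  [-1/4, -3/20, 4/5, -1/10] . (a_2, a_3, a_4, a_5) = 1/10
  [-1/20, -1/2, -1/5, 9/10] . (a_2, a_3, a_4, a_5) = 1/20

Solving yields:
  a_2 = 1942/2463
  a_3 = 8533/14778
  a_4 = 32357/59112
  a_5 = 16013/29556

Starting state is 2, so the absorption probability is a_2 = 1942/2463.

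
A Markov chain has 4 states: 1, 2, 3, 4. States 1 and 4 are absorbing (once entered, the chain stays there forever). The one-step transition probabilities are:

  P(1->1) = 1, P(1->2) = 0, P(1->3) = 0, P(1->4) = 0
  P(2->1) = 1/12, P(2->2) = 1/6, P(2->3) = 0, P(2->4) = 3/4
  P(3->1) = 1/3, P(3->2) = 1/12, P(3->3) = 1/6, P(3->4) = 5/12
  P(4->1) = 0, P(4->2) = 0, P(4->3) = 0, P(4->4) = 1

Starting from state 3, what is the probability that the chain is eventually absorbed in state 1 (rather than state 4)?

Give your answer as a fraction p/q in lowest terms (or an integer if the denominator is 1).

Let a_i = P(absorbed in 1 | start in state i).
Boundary conditions: a_1 = 1, a_4 = 0.
For each transient state i, a_i = sum_j P(i->j) * a_j:
  a_2 = 1/12*a_1 + 1/6*a_2 + 0*a_3 + 3/4*a_4
  a_3 = 1/3*a_1 + 1/12*a_2 + 1/6*a_3 + 5/12*a_4

Substituting a_1 = 1 and a_4 = 0, rearrange to (I - Q) a = r where r[i] = P(i -> 1):
  [5/6, 0] . (a_2, a_3) = 1/12
  [-1/12, 5/6] . (a_2, a_3) = 1/3

Solving yields:
  a_2 = 1/10
  a_3 = 41/100

Starting state is 3, so the absorption probability is a_3 = 41/100.

Answer: 41/100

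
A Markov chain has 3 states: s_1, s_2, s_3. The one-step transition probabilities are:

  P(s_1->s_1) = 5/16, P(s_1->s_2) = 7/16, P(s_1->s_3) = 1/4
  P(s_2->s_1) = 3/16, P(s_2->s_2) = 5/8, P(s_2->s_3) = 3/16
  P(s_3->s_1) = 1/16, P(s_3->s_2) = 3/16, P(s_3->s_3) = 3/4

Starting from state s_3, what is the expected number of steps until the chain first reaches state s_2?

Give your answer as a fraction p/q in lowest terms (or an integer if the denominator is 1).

Let h_i = expected steps to first reach s_2 from state i.
Boundary: h_s_2 = 0.
First-step equations for the other states:
  h_s_1 = 1 + 5/16*h_s_1 + 7/16*h_s_2 + 1/4*h_s_3
  h_s_3 = 1 + 1/16*h_s_1 + 3/16*h_s_2 + 3/4*h_s_3

Substituting h_s_2 = 0 and rearranging gives the linear system (I - Q) h = 1:
  [11/16, -1/4] . (h_s_1, h_s_3) = 1
  [-1/16, 1/4] . (h_s_1, h_s_3) = 1

Solving yields:
  h_s_1 = 16/5
  h_s_3 = 24/5

Starting state is s_3, so the expected hitting time is h_s_3 = 24/5.

Answer: 24/5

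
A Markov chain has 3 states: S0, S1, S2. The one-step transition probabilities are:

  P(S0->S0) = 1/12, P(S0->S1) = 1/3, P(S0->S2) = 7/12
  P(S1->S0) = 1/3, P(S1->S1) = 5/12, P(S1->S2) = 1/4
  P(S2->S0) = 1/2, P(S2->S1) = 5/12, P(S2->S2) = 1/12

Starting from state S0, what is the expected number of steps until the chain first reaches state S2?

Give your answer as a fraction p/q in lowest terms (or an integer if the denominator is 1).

Answer: 132/61

Derivation:
Let h_i = expected steps to first reach S2 from state i.
Boundary: h_S2 = 0.
First-step equations for the other states:
  h_S0 = 1 + 1/12*h_S0 + 1/3*h_S1 + 7/12*h_S2
  h_S1 = 1 + 1/3*h_S0 + 5/12*h_S1 + 1/4*h_S2

Substituting h_S2 = 0 and rearranging gives the linear system (I - Q) h = 1:
  [11/12, -1/3] . (h_S0, h_S1) = 1
  [-1/3, 7/12] . (h_S0, h_S1) = 1

Solving yields:
  h_S0 = 132/61
  h_S1 = 180/61

Starting state is S0, so the expected hitting time is h_S0 = 132/61.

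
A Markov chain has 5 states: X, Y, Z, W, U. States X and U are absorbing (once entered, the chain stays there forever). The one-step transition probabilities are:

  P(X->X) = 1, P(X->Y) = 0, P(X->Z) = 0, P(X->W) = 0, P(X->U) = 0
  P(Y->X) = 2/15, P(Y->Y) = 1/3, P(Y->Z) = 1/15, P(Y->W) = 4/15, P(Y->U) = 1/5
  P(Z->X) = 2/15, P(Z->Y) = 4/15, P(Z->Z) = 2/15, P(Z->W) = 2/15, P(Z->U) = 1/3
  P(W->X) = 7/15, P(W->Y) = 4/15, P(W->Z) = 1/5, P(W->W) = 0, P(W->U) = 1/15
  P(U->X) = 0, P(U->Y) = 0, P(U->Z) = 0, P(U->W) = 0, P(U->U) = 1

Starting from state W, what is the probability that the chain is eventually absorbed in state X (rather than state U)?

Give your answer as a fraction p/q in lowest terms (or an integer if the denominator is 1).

Answer: 539/783

Derivation:
Let a_i = P(absorbed in X | start in state i).
Boundary conditions: a_X = 1, a_U = 0.
For each transient state i, a_i = sum_j P(i->j) * a_j:
  a_Y = 2/15*a_X + 1/3*a_Y + 1/15*a_Z + 4/15*a_W + 1/5*a_U
  a_Z = 2/15*a_X + 4/15*a_Y + 2/15*a_Z + 2/15*a_W + 1/3*a_U
  a_W = 7/15*a_X + 4/15*a_Y + 1/5*a_Z + 0*a_W + 1/15*a_U

Substituting a_X = 1 and a_U = 0, rearrange to (I - Q) a = r where r[i] = P(i -> X):
  [2/3, -1/15, -4/15] . (a_Y, a_Z, a_W) = 2/15
  [-4/15, 13/15, -2/15] . (a_Y, a_Z, a_W) = 2/15
  [-4/15, -1/5, 1] . (a_Y, a_Z, a_W) = 7/15

Solving yields:
  a_Y = 15/29
  a_Z = 328/783
  a_W = 539/783

Starting state is W, so the absorption probability is a_W = 539/783.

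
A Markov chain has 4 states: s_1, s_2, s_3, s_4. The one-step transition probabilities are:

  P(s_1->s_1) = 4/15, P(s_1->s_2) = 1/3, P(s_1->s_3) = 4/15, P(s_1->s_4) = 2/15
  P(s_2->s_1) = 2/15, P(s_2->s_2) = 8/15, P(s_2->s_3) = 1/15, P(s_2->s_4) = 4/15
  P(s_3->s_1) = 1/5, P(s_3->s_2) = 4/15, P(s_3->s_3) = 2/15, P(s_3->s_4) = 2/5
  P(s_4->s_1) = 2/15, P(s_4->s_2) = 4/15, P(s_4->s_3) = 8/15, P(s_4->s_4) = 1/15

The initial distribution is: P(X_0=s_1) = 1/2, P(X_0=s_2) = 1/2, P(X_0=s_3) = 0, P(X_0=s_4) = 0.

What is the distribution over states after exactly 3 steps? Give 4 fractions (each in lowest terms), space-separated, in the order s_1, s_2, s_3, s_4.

Propagating the distribution step by step (d_{t+1} = d_t * P):
d_0 = (s_1=1/2, s_2=1/2, s_3=0, s_4=0)
  d_1[s_1] = 1/2*4/15 + 1/2*2/15 + 0*1/5 + 0*2/15 = 1/5
  d_1[s_2] = 1/2*1/3 + 1/2*8/15 + 0*4/15 + 0*4/15 = 13/30
  d_1[s_3] = 1/2*4/15 + 1/2*1/15 + 0*2/15 + 0*8/15 = 1/6
  d_1[s_4] = 1/2*2/15 + 1/2*4/15 + 0*2/5 + 0*1/15 = 1/5
d_1 = (s_1=1/5, s_2=13/30, s_3=1/6, s_4=1/5)
  d_2[s_1] = 1/5*4/15 + 13/30*2/15 + 1/6*1/5 + 1/5*2/15 = 77/450
  d_2[s_2] = 1/5*1/3 + 13/30*8/15 + 1/6*4/15 + 1/5*4/15 = 89/225
  d_2[s_3] = 1/5*4/15 + 13/30*1/15 + 1/6*2/15 + 1/5*8/15 = 19/90
  d_2[s_4] = 1/5*2/15 + 13/30*4/15 + 1/6*2/5 + 1/5*1/15 = 2/9
d_2 = (s_1=77/450, s_2=89/225, s_3=19/90, s_4=2/9)
  d_3[s_1] = 77/450*4/15 + 89/225*2/15 + 19/90*1/5 + 2/9*2/15 = 383/2250
  d_3[s_2] = 77/450*1/3 + 89/225*8/15 + 19/90*4/15 + 2/9*4/15 = 863/2250
  d_3[s_3] = 77/450*4/15 + 89/225*1/15 + 19/90*2/15 + 2/9*8/15 = 82/375
  d_3[s_4] = 77/450*2/15 + 89/225*4/15 + 19/90*2/5 + 2/9*1/15 = 256/1125
d_3 = (s_1=383/2250, s_2=863/2250, s_3=82/375, s_4=256/1125)

Answer: 383/2250 863/2250 82/375 256/1125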